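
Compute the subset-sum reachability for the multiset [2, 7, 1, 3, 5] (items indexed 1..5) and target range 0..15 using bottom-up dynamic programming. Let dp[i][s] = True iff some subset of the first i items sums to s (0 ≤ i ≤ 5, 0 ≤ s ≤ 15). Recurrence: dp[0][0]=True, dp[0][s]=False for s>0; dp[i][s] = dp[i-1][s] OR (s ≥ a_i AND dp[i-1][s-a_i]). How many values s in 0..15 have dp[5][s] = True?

16

i\s   0   1   2   3   4   5   6   7   8   9  10  11  12  13  14  15
  0   T   F   F   F   F   F   F   F   F   F   F   F   F   F   F   F
  1   T   F   T   F   F   F   F   F   F   F   F   F   F   F   F   F
  2   T   F   T   F   F   F   F   T   F   T   F   F   F   F   F   F
  3   T   T   T   T   F   F   F   T   T   T   T   F   F   F   F   F
  4   T   T   T   T   T   T   T   T   T   T   T   T   T   T   F   F
  5   T   T   T   T   T   T   T   T   T   T   T   T   T   T   T   T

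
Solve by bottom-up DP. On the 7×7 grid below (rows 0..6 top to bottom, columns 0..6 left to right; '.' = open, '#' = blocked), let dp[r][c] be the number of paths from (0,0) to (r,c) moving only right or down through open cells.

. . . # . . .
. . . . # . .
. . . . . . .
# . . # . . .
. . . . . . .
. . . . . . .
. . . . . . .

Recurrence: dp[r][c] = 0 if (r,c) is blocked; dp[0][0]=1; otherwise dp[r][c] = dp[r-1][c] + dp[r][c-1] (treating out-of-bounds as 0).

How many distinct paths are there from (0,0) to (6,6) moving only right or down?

r\c   0   1   2   3   4   5   6
  0   1   1   1   0   0   0   0
  1   1   2   3   3   0   0   0
  2   1   3   6   9   9   9   9
  3   0   3   9   0   9  18  27
  4   0   3  12  12  21  39  66
  5   0   3  15  27  48  87 153
  6   0   3  18  45  93 180 333

333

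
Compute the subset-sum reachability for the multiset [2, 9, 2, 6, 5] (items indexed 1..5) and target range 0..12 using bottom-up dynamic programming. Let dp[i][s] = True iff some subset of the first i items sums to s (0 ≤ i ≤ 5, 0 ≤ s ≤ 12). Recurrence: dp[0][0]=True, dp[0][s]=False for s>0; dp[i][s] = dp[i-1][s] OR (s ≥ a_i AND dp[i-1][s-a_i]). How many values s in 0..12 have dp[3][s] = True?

i\s   0   1   2   3   4   5   6   7   8   9  10  11  12
  0   T   F   F   F   F   F   F   F   F   F   F   F   F
  1   T   F   T   F   F   F   F   F   F   F   F   F   F
  2   T   F   T   F   F   F   F   F   F   T   F   T   F
  3   T   F   T   F   T   F   F   F   F   T   F   T   F
  4   T   F   T   F   T   F   T   F   T   T   T   T   F
  5   T   F   T   F   T   T   T   T   T   T   T   T   F

5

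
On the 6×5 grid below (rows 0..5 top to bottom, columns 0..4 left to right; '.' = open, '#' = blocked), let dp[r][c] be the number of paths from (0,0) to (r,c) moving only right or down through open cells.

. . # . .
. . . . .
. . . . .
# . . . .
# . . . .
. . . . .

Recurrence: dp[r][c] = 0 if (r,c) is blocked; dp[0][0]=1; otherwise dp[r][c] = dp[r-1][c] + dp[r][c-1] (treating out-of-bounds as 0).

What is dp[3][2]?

r\c   0   1   2   3   4
  0   1   1   0   0   0
  1   1   2   2   2   2
  2   1   3   5   7   9
  3   0   3   8  15  24
  4   0   3  11  26  50
  5   0   3  14  40  90

8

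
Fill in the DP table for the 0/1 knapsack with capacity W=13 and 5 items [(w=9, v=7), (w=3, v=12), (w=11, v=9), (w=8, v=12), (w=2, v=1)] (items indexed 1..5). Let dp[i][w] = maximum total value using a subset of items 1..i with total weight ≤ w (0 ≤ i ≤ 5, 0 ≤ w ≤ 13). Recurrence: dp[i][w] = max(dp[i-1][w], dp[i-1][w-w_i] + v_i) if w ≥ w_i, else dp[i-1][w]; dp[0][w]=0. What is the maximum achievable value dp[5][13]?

i\w   0   1   2   3   4   5   6   7   8   9  10  11  12  13
  0   0   0   0   0   0   0   0   0   0   0   0   0   0   0
  1   0   0   0   0   0   0   0   0   0   7   7   7   7   7
  2   0   0   0  12  12  12  12  12  12  12  12  12  19  19
  3   0   0   0  12  12  12  12  12  12  12  12  12  19  19
  4   0   0   0  12  12  12  12  12  12  12  12  24  24  24
  5   0   0   1  12  12  13  13  13  13  13  13  24  24  25

25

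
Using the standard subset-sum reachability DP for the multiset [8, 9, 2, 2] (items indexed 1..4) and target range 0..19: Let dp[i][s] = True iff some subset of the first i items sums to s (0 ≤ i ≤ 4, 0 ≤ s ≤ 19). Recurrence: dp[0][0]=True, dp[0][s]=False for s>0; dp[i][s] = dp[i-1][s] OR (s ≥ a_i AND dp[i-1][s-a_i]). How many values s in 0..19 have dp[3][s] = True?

i\s   0   1   2   3   4   5   6   7   8   9  10  11  12  13  14  15  16  17  18  19
  0   T   F   F   F   F   F   F   F   F   F   F   F   F   F   F   F   F   F   F   F
  1   T   F   F   F   F   F   F   F   T   F   F   F   F   F   F   F   F   F   F   F
  2   T   F   F   F   F   F   F   F   T   T   F   F   F   F   F   F   F   T   F   F
  3   T   F   T   F   F   F   F   F   T   T   T   T   F   F   F   F   F   T   F   T
  4   T   F   T   F   T   F   F   F   T   T   T   T   T   T   F   F   F   T   F   T

8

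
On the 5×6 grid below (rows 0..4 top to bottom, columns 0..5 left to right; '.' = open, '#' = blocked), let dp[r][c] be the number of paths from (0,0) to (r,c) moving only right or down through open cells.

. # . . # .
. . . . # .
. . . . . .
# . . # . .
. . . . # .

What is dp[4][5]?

r\c   0   1   2   3   4   5
  0   1   0   0   0   0   0
  1   1   1   1   1   0   0
  2   1   2   3   4   4   4
  3   0   2   5   0   4   8
  4   0   2   7   7   0   8

8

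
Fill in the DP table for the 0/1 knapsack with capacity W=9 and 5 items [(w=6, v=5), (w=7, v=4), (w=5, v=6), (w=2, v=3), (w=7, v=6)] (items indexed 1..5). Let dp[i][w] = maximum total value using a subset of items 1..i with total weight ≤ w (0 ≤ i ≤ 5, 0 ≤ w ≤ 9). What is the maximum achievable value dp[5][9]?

i\w   0   1   2   3   4   5   6   7   8   9
  0   0   0   0   0   0   0   0   0   0   0
  1   0   0   0   0   0   0   5   5   5   5
  2   0   0   0   0   0   0   5   5   5   5
  3   0   0   0   0   0   6   6   6   6   6
  4   0   0   3   3   3   6   6   9   9   9
  5   0   0   3   3   3   6   6   9   9   9

9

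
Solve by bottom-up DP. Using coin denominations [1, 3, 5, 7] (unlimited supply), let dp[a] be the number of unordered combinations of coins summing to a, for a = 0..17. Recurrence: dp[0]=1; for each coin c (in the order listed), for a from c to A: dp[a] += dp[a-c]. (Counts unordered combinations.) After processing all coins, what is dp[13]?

after  coin     0     1     2     3     4     5     6     7     8     9    10    11    12    13    14    15    16    17
          1     1     1     1     1     1     1     1     1     1     1     1     1     1     1     1     1     1     1
          3     1     1     1     2     2     2     3     3     3     4     4     4     5     5     5     6     6     6
          5     1     1     1     2     2     3     4     4     5     6     7     8     9    10    11    13    14    15
          7     1     1     1     2     2     3     4     5     6     7     9    10    12    14    16    19    21    24

14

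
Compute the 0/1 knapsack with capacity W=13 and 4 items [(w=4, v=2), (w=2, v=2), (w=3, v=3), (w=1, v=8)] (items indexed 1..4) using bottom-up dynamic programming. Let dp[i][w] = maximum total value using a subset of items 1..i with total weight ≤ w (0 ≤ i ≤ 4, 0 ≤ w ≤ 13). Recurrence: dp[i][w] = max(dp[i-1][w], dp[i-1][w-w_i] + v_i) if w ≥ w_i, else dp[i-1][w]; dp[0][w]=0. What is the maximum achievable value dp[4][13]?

i\w   0   1   2   3   4   5   6   7   8   9  10  11  12  13
  0   0   0   0   0   0   0   0   0   0   0   0   0   0   0
  1   0   0   0   0   2   2   2   2   2   2   2   2   2   2
  2   0   0   2   2   2   2   4   4   4   4   4   4   4   4
  3   0   0   2   3   3   5   5   5   5   7   7   7   7   7
  4   0   8   8  10  11  11  13  13  13  13  15  15  15  15

15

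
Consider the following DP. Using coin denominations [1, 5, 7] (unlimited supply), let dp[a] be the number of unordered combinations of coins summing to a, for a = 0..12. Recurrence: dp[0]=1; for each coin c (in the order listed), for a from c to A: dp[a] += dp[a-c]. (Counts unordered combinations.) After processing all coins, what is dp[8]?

3

after  coin     0     1     2     3     4     5     6     7     8     9    10    11    12
          1     1     1     1     1     1     1     1     1     1     1     1     1     1
          5     1     1     1     1     1     2     2     2     2     2     3     3     3
          7     1     1     1     1     1     2     2     3     3     3     4     4     5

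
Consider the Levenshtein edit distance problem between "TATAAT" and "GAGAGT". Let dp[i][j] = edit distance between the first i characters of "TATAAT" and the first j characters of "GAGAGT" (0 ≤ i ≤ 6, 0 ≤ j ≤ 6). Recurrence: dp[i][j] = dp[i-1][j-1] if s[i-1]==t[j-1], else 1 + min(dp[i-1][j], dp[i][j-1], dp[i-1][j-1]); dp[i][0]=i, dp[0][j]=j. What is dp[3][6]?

4

   ''  G  A  G  A  G  T
''  0  1  2  3  4  5  6
 T  1  1  2  3  4  5  5
 A  2  2  1  2  3  4  5
 T  3  3  2  2  3  4  4
 A  4  4  3  3  2  3  4
 A  5  5  4  4  3  3  4
 T  6  6  5  5  4  4  3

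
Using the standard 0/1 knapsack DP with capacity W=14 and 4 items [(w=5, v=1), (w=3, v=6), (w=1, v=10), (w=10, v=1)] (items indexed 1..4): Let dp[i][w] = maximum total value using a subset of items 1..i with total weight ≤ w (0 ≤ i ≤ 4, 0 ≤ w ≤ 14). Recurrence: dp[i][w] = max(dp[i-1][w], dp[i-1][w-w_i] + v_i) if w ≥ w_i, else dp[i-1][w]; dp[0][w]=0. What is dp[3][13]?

i\w   0   1   2   3   4   5   6   7   8   9  10  11  12  13  14
  0   0   0   0   0   0   0   0   0   0   0   0   0   0   0   0
  1   0   0   0   0   0   1   1   1   1   1   1   1   1   1   1
  2   0   0   0   6   6   6   6   6   7   7   7   7   7   7   7
  3   0  10  10  10  16  16  16  16  16  17  17  17  17  17  17
  4   0  10  10  10  16  16  16  16  16  17  17  17  17  17  17

17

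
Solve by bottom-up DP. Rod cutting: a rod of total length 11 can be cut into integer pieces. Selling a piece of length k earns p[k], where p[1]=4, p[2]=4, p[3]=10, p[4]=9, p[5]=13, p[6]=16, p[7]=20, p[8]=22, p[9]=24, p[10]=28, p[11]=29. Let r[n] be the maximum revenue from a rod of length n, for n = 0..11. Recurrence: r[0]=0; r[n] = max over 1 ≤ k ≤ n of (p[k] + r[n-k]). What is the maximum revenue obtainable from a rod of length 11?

44

   n    0    1    2    3    4    5    6    7    8    9   10   11
r[n]    0    4    8   12   16   20   24   28   32   36   40   44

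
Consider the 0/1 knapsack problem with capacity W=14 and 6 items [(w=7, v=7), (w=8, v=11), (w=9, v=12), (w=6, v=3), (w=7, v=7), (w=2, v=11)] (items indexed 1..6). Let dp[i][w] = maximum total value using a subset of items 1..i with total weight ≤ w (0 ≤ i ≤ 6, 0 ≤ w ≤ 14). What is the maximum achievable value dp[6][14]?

23

i\w   0   1   2   3   4   5   6   7   8   9  10  11  12  13  14
  0   0   0   0   0   0   0   0   0   0   0   0   0   0   0   0
  1   0   0   0   0   0   0   0   7   7   7   7   7   7   7   7
  2   0   0   0   0   0   0   0   7  11  11  11  11  11  11  11
  3   0   0   0   0   0   0   0   7  11  12  12  12  12  12  12
  4   0   0   0   0   0   0   3   7  11  12  12  12  12  12  14
  5   0   0   0   0   0   0   3   7  11  12  12  12  12  12  14
  6   0   0  11  11  11  11  11  11  14  18  22  23  23  23  23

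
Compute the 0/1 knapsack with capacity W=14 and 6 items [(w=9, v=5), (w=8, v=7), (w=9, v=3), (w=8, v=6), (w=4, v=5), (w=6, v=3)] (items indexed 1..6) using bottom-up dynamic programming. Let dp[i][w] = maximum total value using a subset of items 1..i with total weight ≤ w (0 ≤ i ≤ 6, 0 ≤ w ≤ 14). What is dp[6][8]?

7

i\w   0   1   2   3   4   5   6   7   8   9  10  11  12  13  14
  0   0   0   0   0   0   0   0   0   0   0   0   0   0   0   0
  1   0   0   0   0   0   0   0   0   0   5   5   5   5   5   5
  2   0   0   0   0   0   0   0   0   7   7   7   7   7   7   7
  3   0   0   0   0   0   0   0   0   7   7   7   7   7   7   7
  4   0   0   0   0   0   0   0   0   7   7   7   7   7   7   7
  5   0   0   0   0   5   5   5   5   7   7   7   7  12  12  12
  6   0   0   0   0   5   5   5   5   7   7   8   8  12  12  12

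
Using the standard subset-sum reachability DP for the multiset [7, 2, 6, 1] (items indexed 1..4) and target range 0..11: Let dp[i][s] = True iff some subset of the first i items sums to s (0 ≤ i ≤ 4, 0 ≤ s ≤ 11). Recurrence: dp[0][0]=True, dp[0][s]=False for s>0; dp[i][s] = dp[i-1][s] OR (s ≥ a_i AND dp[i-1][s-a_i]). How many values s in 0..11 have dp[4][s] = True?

i\s   0   1   2   3   4   5   6   7   8   9  10  11
  0   T   F   F   F   F   F   F   F   F   F   F   F
  1   T   F   F   F   F   F   F   T   F   F   F   F
  2   T   F   T   F   F   F   F   T   F   T   F   F
  3   T   F   T   F   F   F   T   T   T   T   F   F
  4   T   T   T   T   F   F   T   T   T   T   T   F

9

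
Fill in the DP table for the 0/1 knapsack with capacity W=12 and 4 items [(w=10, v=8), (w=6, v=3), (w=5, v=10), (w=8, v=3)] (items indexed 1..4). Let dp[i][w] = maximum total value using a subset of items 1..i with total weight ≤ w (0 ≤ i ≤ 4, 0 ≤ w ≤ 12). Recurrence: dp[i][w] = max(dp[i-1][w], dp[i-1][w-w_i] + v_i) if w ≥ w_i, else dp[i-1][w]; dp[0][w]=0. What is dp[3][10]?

i\w   0   1   2   3   4   5   6   7   8   9  10  11  12
  0   0   0   0   0   0   0   0   0   0   0   0   0   0
  1   0   0   0   0   0   0   0   0   0   0   8   8   8
  2   0   0   0   0   0   0   3   3   3   3   8   8   8
  3   0   0   0   0   0  10  10  10  10  10  10  13  13
  4   0   0   0   0   0  10  10  10  10  10  10  13  13

10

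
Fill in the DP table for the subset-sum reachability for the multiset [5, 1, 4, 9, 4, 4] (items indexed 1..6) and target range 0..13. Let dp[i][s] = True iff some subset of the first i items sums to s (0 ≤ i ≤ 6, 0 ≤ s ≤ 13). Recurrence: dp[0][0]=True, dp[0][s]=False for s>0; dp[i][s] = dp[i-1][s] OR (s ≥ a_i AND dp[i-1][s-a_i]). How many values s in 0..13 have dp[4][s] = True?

8

i\s   0   1   2   3   4   5   6   7   8   9  10  11  12  13
  0   T   F   F   F   F   F   F   F   F   F   F   F   F   F
  1   T   F   F   F   F   T   F   F   F   F   F   F   F   F
  2   T   T   F   F   F   T   T   F   F   F   F   F   F   F
  3   T   T   F   F   T   T   T   F   F   T   T   F   F   F
  4   T   T   F   F   T   T   T   F   F   T   T   F   F   T
  5   T   T   F   F   T   T   T   F   T   T   T   F   F   T
  6   T   T   F   F   T   T   T   F   T   T   T   F   T   T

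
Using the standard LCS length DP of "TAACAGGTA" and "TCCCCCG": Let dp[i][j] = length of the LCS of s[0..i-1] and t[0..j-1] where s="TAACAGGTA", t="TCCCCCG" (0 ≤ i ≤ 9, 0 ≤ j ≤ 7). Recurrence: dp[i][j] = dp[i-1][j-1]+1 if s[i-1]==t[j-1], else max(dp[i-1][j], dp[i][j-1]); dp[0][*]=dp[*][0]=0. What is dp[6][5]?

   ''  T  C  C  C  C  C  G
''  0  0  0  0  0  0  0  0
 T  0  1  1  1  1  1  1  1
 A  0  1  1  1  1  1  1  1
 A  0  1  1  1  1  1  1  1
 C  0  1  2  2  2  2  2  2
 A  0  1  2  2  2  2  2  2
 G  0  1  2  2  2  2  2  3
 G  0  1  2  2  2  2  2  3
 T  0  1  2  2  2  2  2  3
 A  0  1  2  2  2  2  2  3

2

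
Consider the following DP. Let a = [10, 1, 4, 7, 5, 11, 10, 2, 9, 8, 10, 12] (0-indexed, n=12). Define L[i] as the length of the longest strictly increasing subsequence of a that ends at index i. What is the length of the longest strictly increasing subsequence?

   i    0    1    2    3    4    5    6    7    8    9   10   11
a[i]   10    1    4    7    5   11   10    2    9    8   10   12
L[i]    1    1    2    3    3    4    4    2    4    4    5    6

6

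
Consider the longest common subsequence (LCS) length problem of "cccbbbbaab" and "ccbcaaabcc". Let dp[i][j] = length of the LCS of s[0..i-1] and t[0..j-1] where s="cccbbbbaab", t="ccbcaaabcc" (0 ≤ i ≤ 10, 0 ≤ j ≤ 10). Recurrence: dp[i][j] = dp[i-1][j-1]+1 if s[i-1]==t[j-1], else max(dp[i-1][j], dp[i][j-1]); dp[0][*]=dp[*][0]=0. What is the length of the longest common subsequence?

6

   ''  c  c  b  c  a  a  a  b  c  c
''  0  0  0  0  0  0  0  0  0  0  0
 c  0  1  1  1  1  1  1  1  1  1  1
 c  0  1  2  2  2  2  2  2  2  2  2
 c  0  1  2  2  3  3  3  3  3  3  3
 b  0  1  2  3  3  3  3  3  4  4  4
 b  0  1  2  3  3  3  3  3  4  4  4
 b  0  1  2  3  3  3  3  3  4  4  4
 b  0  1  2  3  3  3  3  3  4  4  4
 a  0  1  2  3  3  4  4  4  4  4  4
 a  0  1  2  3  3  4  5  5  5  5  5
 b  0  1  2  3  3  4  5  5  6  6  6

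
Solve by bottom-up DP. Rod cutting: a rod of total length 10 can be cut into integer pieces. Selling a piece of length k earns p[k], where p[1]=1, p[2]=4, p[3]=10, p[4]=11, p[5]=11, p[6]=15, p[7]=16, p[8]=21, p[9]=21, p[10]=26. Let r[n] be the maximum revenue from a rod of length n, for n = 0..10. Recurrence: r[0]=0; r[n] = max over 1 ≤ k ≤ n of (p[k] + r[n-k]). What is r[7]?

21

   n    0    1    2    3    4    5    6    7    8    9   10
r[n]    0    1    4   10   11   14   20   21   24   30   31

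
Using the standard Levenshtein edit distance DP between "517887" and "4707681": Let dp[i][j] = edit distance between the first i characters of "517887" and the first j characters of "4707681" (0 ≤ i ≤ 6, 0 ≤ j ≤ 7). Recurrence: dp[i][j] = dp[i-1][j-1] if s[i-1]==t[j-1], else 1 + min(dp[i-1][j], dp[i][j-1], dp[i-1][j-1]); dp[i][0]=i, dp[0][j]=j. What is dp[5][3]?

   ''  4  7  0  7  6  8  1
''  0  1  2  3  4  5  6  7
 5  1  1  2  3  4  5  6  7
 1  2  2  2  3  4  5  6  6
 7  3  3  2  3  3  4  5  6
 8  4  4  3  3  4  4  4  5
 8  5  5  4  4  4  5  4  5
 7  6  6  5  5  4  5  5  5

4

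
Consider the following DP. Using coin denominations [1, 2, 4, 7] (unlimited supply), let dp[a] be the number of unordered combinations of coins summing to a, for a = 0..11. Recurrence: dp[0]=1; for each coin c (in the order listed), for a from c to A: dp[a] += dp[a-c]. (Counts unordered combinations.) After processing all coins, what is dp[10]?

after  coin     0     1     2     3     4     5     6     7     8     9    10    11
          1     1     1     1     1     1     1     1     1     1     1     1     1
          2     1     1     2     2     3     3     4     4     5     5     6     6
          4     1     1     2     2     4     4     6     6     9     9    12    12
          7     1     1     2     2     4     4     6     7    10    11    14    16

14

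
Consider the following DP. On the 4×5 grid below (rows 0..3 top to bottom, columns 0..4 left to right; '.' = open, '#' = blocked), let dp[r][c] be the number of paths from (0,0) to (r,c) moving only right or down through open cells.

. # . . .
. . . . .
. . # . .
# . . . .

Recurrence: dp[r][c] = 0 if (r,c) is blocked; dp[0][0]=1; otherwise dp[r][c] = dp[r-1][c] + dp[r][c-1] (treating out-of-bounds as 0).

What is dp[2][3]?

1

r\c   0   1   2   3   4
  0   1   0   0   0   0
  1   1   1   1   1   1
  2   1   2   0   1   2
  3   0   2   2   3   5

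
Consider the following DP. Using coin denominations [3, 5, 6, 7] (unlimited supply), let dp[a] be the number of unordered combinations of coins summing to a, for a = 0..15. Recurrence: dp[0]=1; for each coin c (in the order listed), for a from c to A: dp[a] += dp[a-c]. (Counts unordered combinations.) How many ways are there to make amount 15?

5

after  coin     0     1     2     3     4     5     6     7     8     9    10    11    12    13    14    15
          3     1     0     0     1     0     0     1     0     0     1     0     0     1     0     0     1
          5     1     0     0     1     0     1     1     0     1     1     1     1     1     1     1     2
          6     1     0     0     1     0     1     2     0     1     2     1     2     3     1     2     4
          7     1     0     0     1     0     1     2     1     1     2     2     2     4     3     3     5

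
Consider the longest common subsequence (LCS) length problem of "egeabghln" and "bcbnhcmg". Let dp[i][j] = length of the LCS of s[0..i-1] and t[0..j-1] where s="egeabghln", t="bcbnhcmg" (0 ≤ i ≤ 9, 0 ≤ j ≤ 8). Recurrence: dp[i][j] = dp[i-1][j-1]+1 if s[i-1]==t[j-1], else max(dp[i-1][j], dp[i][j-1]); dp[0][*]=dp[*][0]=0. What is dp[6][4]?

   ''  b  c  b  n  h  c  m  g
''  0  0  0  0  0  0  0  0  0
 e  0  0  0  0  0  0  0  0  0
 g  0  0  0  0  0  0  0  0  1
 e  0  0  0  0  0  0  0  0  1
 a  0  0  0  0  0  0  0  0  1
 b  0  1  1  1  1  1  1  1  1
 g  0  1  1  1  1  1  1  1  2
 h  0  1  1  1  1  2  2  2  2
 l  0  1  1  1  1  2  2  2  2
 n  0  1  1  1  2  2  2  2  2

1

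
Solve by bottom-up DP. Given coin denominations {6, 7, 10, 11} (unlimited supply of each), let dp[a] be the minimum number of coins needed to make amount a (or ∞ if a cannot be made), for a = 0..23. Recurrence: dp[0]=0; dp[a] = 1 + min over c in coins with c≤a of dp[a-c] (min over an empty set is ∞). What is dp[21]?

2

 a  0  1  2  3  4  5  6  7  8  9 10 11 12 13 14 15 16 17 18 19 20 21 22 23
dp  0  -  -  -  -  -  1  1  -  -  1  1  2  2  2  -  2  2  2  3  2  2  2  3
(- denotes ∞ / unreachable)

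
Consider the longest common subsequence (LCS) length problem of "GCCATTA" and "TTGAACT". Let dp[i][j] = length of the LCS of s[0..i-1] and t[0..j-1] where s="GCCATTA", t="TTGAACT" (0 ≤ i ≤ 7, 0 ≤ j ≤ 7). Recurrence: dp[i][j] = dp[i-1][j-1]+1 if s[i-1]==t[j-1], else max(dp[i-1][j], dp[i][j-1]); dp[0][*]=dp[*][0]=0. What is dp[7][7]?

3

   ''  T  T  G  A  A  C  T
''  0  0  0  0  0  0  0  0
 G  0  0  0  1  1  1  1  1
 C  0  0  0  1  1  1  2  2
 C  0  0  0  1  1  1  2  2
 A  0  0  0  1  2  2  2  2
 T  0  1  1  1  2  2  2  3
 T  0  1  2  2  2  2  2  3
 A  0  1  2  2  3  3  3  3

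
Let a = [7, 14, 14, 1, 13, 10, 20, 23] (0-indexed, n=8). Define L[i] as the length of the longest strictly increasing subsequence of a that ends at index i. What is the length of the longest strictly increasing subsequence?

4

   i    0    1    2    3    4    5    6    7
a[i]    7   14   14    1   13   10   20   23
L[i]    1    2    2    1    2    2    3    4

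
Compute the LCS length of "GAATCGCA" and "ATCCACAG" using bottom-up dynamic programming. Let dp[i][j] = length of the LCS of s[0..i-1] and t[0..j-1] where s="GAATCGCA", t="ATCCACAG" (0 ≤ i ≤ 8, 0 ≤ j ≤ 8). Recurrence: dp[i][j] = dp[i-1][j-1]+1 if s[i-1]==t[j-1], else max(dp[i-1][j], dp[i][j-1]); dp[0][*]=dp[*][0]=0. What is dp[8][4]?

4

   ''  A  T  C  C  A  C  A  G
''  0  0  0  0  0  0  0  0  0
 G  0  0  0  0  0  0  0  0  1
 A  0  1  1  1  1  1  1  1  1
 A  0  1  1  1  1  2  2  2  2
 T  0  1  2  2  2  2  2  2  2
 C  0  1  2  3  3  3  3  3  3
 G  0  1  2  3  3  3  3  3  4
 C  0  1  2  3  4  4  4  4  4
 A  0  1  2  3  4  5  5  5  5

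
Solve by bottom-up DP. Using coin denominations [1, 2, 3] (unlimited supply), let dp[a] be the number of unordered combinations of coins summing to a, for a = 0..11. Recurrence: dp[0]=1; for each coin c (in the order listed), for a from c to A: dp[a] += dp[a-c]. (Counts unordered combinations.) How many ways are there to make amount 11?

after  coin     0     1     2     3     4     5     6     7     8     9    10    11
          1     1     1     1     1     1     1     1     1     1     1     1     1
          2     1     1     2     2     3     3     4     4     5     5     6     6
          3     1     1     2     3     4     5     7     8    10    12    14    16

16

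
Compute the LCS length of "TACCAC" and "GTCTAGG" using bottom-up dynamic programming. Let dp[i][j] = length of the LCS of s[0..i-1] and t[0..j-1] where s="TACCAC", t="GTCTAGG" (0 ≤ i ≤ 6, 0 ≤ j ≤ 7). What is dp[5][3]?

2

   ''  G  T  C  T  A  G  G
''  0  0  0  0  0  0  0  0
 T  0  0  1  1  1  1  1  1
 A  0  0  1  1  1  2  2  2
 C  0  0  1  2  2  2  2  2
 C  0  0  1  2  2  2  2  2
 A  0  0  1  2  2  3  3  3
 C  0  0  1  2  2  3  3  3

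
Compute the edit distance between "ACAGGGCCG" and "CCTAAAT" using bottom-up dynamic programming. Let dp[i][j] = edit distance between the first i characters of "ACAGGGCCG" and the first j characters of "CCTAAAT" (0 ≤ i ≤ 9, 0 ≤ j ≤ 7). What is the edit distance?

   ''  C  C  T  A  A  A  T
''  0  1  2  3  4  5  6  7
 A  1  1  2  3  3  4  5  6
 C  2  1  1  2  3  4  5  6
 A  3  2  2  2  2  3  4  5
 G  4  3  3  3  3  3  4  5
 G  5  4  4  4  4  4  4  5
 G  6  5  5  5  5  5  5  5
 C  7  6  5  6  6  6  6  6
 C  8  7  6  6  7  7  7  7
 G  9  8  7  7  7  8  8  8

8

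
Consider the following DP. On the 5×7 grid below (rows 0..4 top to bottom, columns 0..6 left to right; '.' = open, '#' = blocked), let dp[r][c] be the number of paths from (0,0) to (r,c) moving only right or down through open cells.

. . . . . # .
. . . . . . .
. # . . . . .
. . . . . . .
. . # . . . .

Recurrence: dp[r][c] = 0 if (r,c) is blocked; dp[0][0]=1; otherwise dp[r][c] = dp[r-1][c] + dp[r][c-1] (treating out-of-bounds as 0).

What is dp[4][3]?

r\c   0   1   2   3   4   5   6
  0   1   1   1   1   1   0   0
  1   1   2   3   4   5   5   5
  2   1   0   3   7  12  17  22
  3   1   1   4  11  23  40  62
  4   1   2   0  11  34  74 136

11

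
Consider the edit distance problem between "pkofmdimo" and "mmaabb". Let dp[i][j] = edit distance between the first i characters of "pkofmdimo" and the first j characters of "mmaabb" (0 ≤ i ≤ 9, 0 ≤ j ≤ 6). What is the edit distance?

   ''  m  m  a  a  b  b
''  0  1  2  3  4  5  6
 p  1  1  2  3  4  5  6
 k  2  2  2  3  4  5  6
 o  3  3  3  3  4  5  6
 f  4  4  4  4  4  5  6
 m  5  4  4  5  5  5  6
 d  6  5  5  5  6  6  6
 i  7  6  6  6  6  7  7
 m  8  7  6  7  7  7  8
 o  9  8  7  7  8  8  8

8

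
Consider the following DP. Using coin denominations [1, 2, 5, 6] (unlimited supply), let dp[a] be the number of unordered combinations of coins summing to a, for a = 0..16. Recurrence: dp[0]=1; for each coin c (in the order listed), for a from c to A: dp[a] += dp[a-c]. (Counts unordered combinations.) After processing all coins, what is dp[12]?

19

after  coin     0     1     2     3     4     5     6     7     8     9    10    11    12    13    14    15    16
          1     1     1     1     1     1     1     1     1     1     1     1     1     1     1     1     1     1
          2     1     1     2     2     3     3     4     4     5     5     6     6     7     7     8     8     9
          5     1     1     2     2     3     4     5     6     7     8    10    11    13    14    16    18    20
          6     1     1     2     2     3     4     6     7     9    10    13    15    19    21    25    28    33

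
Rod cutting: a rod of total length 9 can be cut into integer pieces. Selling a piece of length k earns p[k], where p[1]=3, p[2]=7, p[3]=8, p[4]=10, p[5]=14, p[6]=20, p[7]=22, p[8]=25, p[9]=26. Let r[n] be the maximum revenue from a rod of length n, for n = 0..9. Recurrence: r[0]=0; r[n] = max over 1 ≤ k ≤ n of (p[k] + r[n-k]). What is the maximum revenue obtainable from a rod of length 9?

31

   n    0    1    2    3    4    5    6    7    8    9
r[n]    0    3    7   10   14   17   21   24   28   31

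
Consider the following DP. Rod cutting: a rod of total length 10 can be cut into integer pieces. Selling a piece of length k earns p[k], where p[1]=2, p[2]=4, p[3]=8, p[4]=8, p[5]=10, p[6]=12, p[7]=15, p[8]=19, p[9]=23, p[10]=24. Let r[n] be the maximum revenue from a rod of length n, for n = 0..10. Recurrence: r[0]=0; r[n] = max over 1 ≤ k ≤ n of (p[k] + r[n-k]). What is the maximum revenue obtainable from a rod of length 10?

26

   n    0    1    2    3    4    5    6    7    8    9   10
r[n]    0    2    4    8   10   12   16   18   20   24   26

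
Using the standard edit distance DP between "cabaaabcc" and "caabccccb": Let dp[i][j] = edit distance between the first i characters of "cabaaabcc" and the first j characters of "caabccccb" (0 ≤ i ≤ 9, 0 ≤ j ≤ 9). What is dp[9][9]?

   ''  c  a  a  b  c  c  c  c  b
''  0  1  2  3  4  5  6  7  8  9
 c  1  0  1  2  3  4  5  6  7  8
 a  2  1  0  1  2  3  4  5  6  7
 b  3  2  1  1  1  2  3  4  5  6
 a  4  3  2  1  2  2  3  4  5  6
 a  5  4  3  2  2  3  3  4  5  6
 a  6  5  4  3  3  3  4  4  5  6
 b  7  6  5  4  3  4  4  5  5  5
 c  8  7  6  5  4  3  4  4  5  6
 c  9  8  7  6  5  4  3  4  4  5

5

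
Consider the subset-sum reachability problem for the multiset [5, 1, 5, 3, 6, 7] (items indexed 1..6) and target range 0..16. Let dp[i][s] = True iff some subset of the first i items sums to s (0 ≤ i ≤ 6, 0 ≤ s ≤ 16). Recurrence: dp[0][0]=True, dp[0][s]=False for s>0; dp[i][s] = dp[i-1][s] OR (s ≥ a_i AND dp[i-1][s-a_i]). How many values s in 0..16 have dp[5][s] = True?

16

i\s   0   1   2   3   4   5   6   7   8   9  10  11  12  13  14  15  16
  0   T   F   F   F   F   F   F   F   F   F   F   F   F   F   F   F   F
  1   T   F   F   F   F   T   F   F   F   F   F   F   F   F   F   F   F
  2   T   T   F   F   F   T   T   F   F   F   F   F   F   F   F   F   F
  3   T   T   F   F   F   T   T   F   F   F   T   T   F   F   F   F   F
  4   T   T   F   T   T   T   T   F   T   T   T   T   F   T   T   F   F
  5   T   T   F   T   T   T   T   T   T   T   T   T   T   T   T   T   T
  6   T   T   F   T   T   T   T   T   T   T   T   T   T   T   T   T   T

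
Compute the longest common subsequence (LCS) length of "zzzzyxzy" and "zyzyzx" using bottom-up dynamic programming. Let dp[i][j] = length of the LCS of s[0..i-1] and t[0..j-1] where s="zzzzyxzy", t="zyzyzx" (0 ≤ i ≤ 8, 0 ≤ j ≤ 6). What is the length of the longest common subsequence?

   ''  z  y  z  y  z  x
''  0  0  0  0  0  0  0
 z  0  1  1  1  1  1  1
 z  0  1  1  2  2  2  2
 z  0  1  1  2  2  3  3
 z  0  1  1  2  2  3  3
 y  0  1  2  2  3  3  3
 x  0  1  2  2  3  3  4
 z  0  1  2  3  3  4  4
 y  0  1  2  3  4  4  4

4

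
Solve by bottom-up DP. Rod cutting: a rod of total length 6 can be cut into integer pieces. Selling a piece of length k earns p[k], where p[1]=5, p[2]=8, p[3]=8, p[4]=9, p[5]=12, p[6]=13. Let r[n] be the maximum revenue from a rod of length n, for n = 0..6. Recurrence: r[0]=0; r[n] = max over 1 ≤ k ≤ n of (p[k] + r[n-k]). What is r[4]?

   n    0    1    2    3    4    5    6
r[n]    0    5   10   15   20   25   30

20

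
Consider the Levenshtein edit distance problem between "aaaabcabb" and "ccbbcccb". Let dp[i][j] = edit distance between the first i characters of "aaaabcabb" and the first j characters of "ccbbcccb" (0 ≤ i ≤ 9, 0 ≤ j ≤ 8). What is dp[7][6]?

   ''  c  c  b  b  c  c  c  b
''  0  1  2  3  4  5  6  7  8
 a  1  1  2  3  4  5  6  7  8
 a  2  2  2  3  4  5  6  7  8
 a  3  3  3  3  4  5  6  7  8
 a  4  4  4  4  4  5  6  7  8
 b  5  5  5  4  4  5  6  7  7
 c  6  5  5  5  5  4  5  6  7
 a  7  6  6  6  6  5  5  6  7
 b  8  7  7  6  6  6  6  6  6
 b  9  8  8  7  6  7  7  7  6

5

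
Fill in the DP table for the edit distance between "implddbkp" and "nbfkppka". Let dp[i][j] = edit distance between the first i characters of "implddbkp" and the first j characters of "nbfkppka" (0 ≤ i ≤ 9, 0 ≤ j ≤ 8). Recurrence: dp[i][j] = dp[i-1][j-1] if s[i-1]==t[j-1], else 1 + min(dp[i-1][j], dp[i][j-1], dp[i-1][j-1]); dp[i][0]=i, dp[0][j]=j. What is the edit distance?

   ''  n  b  f  k  p  p  k  a
''  0  1  2  3  4  5  6  7  8
 i  1  1  2  3  4  5  6  7  8
 m  2  2  2  3  4  5  6  7  8
 p  3  3  3  3  4  4  5  6  7
 l  4  4  4  4  4  5  5  6  7
 d  5  5  5  5  5  5  6  6  7
 d  6  6  6  6  6  6  6  7  7
 b  7  7  6  7  7  7  7  7  8
 k  8  8  7  7  7  8  8  7  8
 p  9  9  8  8  8  7  8  8  8

8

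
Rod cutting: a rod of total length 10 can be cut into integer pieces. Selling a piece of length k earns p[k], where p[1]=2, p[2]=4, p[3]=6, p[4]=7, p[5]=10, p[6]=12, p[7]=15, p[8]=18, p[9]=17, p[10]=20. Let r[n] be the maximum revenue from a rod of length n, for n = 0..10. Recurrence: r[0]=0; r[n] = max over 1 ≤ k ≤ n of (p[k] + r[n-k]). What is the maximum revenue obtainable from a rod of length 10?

22

   n    0    1    2    3    4    5    6    7    8    9   10
r[n]    0    2    4    6    8   10   12   15   18   20   22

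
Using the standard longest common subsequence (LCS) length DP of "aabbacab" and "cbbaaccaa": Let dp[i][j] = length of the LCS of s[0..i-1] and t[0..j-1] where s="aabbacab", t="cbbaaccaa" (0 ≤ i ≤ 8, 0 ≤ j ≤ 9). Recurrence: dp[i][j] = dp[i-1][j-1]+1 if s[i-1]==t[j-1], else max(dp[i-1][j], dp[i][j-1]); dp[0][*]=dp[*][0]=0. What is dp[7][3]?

   ''  c  b  b  a  a  c  c  a  a
''  0  0  0  0  0  0  0  0  0  0
 a  0  0  0  0  1  1  1  1  1  1
 a  0  0  0  0  1  2  2  2  2  2
 b  0  0  1  1  1  2  2  2  2  2
 b  0  0  1  2  2  2  2  2  2  2
 a  0  0  1  2  3  3  3  3  3  3
 c  0  1  1  2  3  3  4  4  4  4
 a  0  1  1  2  3  4  4  4  5  5
 b  0  1  2  2  3  4  4  4  5  5

2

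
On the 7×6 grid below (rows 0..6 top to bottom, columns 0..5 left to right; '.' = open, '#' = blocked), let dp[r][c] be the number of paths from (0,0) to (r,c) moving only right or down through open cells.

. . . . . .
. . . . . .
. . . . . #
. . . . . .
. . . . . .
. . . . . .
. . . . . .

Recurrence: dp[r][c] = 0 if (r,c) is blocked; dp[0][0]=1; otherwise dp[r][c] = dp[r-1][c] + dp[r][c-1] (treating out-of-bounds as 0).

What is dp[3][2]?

r\c   0   1   2   3   4   5
  0   1   1   1   1   1   1
  1   1   2   3   4   5   6
  2   1   3   6  10  15   0
  3   1   4  10  20  35  35
  4   1   5  15  35  70 105
  5   1   6  21  56 126 231
  6   1   7  28  84 210 441

10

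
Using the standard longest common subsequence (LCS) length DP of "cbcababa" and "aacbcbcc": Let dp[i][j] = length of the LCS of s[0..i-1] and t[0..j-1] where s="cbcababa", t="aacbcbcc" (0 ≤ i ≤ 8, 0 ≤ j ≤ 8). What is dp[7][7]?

   ''  a  a  c  b  c  b  c  c
''  0  0  0  0  0  0  0  0  0
 c  0  0  0  1  1  1  1  1  1
 b  0  0  0  1  2  2  2  2  2
 c  0  0  0  1  2  3  3  3  3
 a  0  1  1  1  2  3  3  3  3
 b  0  1  1  1  2  3  4  4  4
 a  0  1  2  2  2  3  4  4  4
 b  0  1  2  2  3  3  4  4  4
 a  0  1  2  2  3  3  4  4  4

4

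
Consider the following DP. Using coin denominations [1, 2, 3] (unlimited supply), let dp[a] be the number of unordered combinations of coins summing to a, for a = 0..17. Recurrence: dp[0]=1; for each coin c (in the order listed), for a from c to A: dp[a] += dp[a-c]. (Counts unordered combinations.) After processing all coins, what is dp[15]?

after  coin     0     1     2     3     4     5     6     7     8     9    10    11    12    13    14    15    16    17
          1     1     1     1     1     1     1     1     1     1     1     1     1     1     1     1     1     1     1
          2     1     1     2     2     3     3     4     4     5     5     6     6     7     7     8     8     9     9
          3     1     1     2     3     4     5     7     8    10    12    14    16    19    21    24    27    30    33

27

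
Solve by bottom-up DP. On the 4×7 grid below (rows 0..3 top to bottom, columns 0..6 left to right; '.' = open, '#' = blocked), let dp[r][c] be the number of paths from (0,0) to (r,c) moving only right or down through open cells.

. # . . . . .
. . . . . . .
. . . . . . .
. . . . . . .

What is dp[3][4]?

15

r\c   0   1   2   3   4   5   6
  0   1   0   0   0   0   0   0
  1   1   1   1   1   1   1   1
  2   1   2   3   4   5   6   7
  3   1   3   6  10  15  21  28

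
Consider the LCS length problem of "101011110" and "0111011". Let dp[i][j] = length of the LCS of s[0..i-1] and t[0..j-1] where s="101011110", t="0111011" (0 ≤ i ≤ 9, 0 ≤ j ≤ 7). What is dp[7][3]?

   ''  0  1  1  1  0  1  1
''  0  0  0  0  0  0  0  0
 1  0  0  1  1  1  1  1  1
 0  0  1  1  1  1  2  2  2
 1  0  1  2  2  2  2  3  3
 0  0  1  2  2  2  3  3  3
 1  0  1  2  3  3  3  4  4
 1  0  1  2  3  4  4  4  5
 1  0  1  2  3  4  4  5  5
 1  0  1  2  3  4  4  5  6
 0  0  1  2  3  4  5  5  6

3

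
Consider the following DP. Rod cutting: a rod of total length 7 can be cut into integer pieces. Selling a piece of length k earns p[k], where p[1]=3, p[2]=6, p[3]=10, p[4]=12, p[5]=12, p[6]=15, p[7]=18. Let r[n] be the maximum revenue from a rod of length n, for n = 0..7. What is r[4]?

   n    0    1    2    3    4    5    6    7
r[n]    0    3    6   10   13   16   20   23

13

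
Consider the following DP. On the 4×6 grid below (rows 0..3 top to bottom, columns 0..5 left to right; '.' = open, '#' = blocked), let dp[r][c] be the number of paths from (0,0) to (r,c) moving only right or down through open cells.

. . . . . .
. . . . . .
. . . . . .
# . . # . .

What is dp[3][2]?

r\c   0   1   2   3   4   5
  0   1   1   1   1   1   1
  1   1   2   3   4   5   6
  2   1   3   6  10  15  21
  3   0   3   9   0  15  36

9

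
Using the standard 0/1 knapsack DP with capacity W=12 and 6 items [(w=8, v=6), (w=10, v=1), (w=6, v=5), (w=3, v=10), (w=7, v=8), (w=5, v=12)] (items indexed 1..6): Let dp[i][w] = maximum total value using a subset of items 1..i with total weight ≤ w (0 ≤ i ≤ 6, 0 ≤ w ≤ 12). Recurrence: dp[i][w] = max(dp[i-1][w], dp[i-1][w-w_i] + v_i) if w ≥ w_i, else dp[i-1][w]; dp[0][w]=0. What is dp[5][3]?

10

i\w   0   1   2   3   4   5   6   7   8   9  10  11  12
  0   0   0   0   0   0   0   0   0   0   0   0   0   0
  1   0   0   0   0   0   0   0   0   6   6   6   6   6
  2   0   0   0   0   0   0   0   0   6   6   6   6   6
  3   0   0   0   0   0   0   5   5   6   6   6   6   6
  4   0   0   0  10  10  10  10  10  10  15  15  16  16
  5   0   0   0  10  10  10  10  10  10  15  18  18  18
  6   0   0   0  10  10  12  12  12  22  22  22  22  22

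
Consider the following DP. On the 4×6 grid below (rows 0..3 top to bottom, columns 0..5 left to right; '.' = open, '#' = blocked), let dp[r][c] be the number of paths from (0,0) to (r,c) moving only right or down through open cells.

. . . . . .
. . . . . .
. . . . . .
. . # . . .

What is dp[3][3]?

r\c   0   1   2   3   4   5
  0   1   1   1   1   1   1
  1   1   2   3   4   5   6
  2   1   3   6  10  15  21
  3   1   4   0  10  25  46

10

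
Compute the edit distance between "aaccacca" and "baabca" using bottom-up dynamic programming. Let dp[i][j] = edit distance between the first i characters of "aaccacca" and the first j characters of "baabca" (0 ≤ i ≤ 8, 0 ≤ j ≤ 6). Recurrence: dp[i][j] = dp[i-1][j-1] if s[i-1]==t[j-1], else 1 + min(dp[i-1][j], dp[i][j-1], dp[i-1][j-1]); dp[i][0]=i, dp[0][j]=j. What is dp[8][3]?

   ''  b  a  a  b  c  a
''  0  1  2  3  4  5  6
 a  1  1  1  2  3  4  5
 a  2  2  1  1  2  3  4
 c  3  3  2  2  2  2  3
 c  4  4  3  3  3  2  3
 a  5  5  4  3  4  3  2
 c  6  6  5  4  4  4  3
 c  7  7  6  5  5  4  4
 a  8  8  7  6  6  5  4

6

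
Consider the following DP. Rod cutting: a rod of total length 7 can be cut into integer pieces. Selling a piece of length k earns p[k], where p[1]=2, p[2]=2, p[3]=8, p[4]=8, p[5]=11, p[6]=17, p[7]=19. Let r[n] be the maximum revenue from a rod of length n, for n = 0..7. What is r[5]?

   n    0    1    2    3    4    5    6    7
r[n]    0    2    4    8   10   12   17   19

12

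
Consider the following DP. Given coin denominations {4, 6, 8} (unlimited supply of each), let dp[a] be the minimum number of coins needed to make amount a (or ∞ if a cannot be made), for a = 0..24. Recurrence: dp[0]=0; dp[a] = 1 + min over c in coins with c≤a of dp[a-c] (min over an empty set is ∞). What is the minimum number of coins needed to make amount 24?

 a  0  1  2  3  4  5  6  7  8  9 10 11 12 13 14 15 16 17 18 19 20 21 22 23 24
dp  0  -  -  -  1  -  1  -  1  -  2  -  2  -  2  -  2  -  3  -  3  -  3  -  3
(- denotes ∞ / unreachable)

3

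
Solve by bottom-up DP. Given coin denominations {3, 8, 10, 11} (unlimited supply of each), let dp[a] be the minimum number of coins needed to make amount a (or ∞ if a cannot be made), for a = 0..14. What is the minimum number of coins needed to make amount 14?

2

 a  0  1  2  3  4  5  6  7  8  9 10 11 12 13 14
dp  0  -  -  1  -  -  2  -  1  3  1  1  4  2  2
(- denotes ∞ / unreachable)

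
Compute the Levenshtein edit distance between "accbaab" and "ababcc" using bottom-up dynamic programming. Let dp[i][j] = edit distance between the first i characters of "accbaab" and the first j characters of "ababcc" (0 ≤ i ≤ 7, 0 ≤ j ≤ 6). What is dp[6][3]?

3

   ''  a  b  a  b  c  c
''  0  1  2  3  4  5  6
 a  1  0  1  2  3  4  5
 c  2  1  1  2  3  3  4
 c  3  2  2  2  3  3  3
 b  4  3  2  3  2  3  4
 a  5  4  3  2  3  3  4
 a  6  5  4  3  3  4  4
 b  7  6  5  4  3  4  5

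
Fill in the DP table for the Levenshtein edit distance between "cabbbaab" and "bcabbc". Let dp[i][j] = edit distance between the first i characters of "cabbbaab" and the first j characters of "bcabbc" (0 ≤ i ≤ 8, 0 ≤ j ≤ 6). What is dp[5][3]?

   ''  b  c  a  b  b  c
''  0  1  2  3  4  5  6
 c  1  1  1  2  3  4  5
 a  2  2  2  1  2  3  4
 b  3  2  3  2  1  2  3
 b  4  3  3  3  2  1  2
 b  5  4  4  4  3  2  2
 a  6  5  5  4  4  3  3
 a  7  6  6  5  5  4  4
 b  8  7  7  6  5  5  5

4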